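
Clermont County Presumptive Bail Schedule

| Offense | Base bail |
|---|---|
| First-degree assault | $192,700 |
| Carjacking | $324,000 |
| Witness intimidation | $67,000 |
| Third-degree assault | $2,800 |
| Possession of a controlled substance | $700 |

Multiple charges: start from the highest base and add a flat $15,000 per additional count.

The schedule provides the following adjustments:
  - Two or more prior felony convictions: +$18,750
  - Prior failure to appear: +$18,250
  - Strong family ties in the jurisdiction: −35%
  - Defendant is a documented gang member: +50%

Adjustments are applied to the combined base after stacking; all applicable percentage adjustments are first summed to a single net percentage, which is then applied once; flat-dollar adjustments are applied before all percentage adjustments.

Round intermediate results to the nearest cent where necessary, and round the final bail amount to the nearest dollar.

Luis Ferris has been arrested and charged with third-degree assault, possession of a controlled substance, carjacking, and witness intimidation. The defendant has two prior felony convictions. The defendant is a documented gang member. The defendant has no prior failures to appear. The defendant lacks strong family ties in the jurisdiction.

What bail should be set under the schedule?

$581,625

Base amounts from the schedule: third-degree assault $2,800; possession of a controlled substance $700; carjacking $324,000; witness intimidation $67,000.
Stacking rule: highest base plus $15,000 per additional charge. Highest is carjacking at $324,000; 3 additional charges → +$45,000. Combined base = $369,000.
Two or more prior felony convictions (+$18,750 flat): $369,000 + $18,750 = $387,750.
Defendant is a documented gang member (+50%): $387,750 × 1.5 = $581,625.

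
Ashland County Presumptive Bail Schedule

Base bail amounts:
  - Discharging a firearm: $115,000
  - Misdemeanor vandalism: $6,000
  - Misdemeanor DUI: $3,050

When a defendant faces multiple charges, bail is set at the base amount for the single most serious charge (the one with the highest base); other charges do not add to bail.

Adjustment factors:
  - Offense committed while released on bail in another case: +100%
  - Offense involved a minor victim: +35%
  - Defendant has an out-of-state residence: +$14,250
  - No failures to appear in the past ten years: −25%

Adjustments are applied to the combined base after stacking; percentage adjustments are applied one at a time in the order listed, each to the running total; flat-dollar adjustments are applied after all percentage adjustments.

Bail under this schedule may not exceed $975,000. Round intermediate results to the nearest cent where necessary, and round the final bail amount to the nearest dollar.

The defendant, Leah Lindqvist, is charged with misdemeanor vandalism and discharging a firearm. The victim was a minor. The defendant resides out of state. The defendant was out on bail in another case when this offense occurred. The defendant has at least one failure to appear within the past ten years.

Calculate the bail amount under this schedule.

$324,750

Base amounts from the schedule: misdemeanor vandalism $6,000; discharging a firearm $115,000.
Stacking rule: use the highest base only. Highest is discharging a firearm at $115,000. Combined base = $115,000.
Offense committed while released on bail in another case (+100%): $115,000 × 2 = $230,000.
Offense involved a minor victim (+35%): $230,000 × 1.35 = $310,500.
Defendant has an out-of-state residence (+$14,250 flat): $310,500 + $14,250 = $324,750.
$324,750 is within the $975,000 maximum.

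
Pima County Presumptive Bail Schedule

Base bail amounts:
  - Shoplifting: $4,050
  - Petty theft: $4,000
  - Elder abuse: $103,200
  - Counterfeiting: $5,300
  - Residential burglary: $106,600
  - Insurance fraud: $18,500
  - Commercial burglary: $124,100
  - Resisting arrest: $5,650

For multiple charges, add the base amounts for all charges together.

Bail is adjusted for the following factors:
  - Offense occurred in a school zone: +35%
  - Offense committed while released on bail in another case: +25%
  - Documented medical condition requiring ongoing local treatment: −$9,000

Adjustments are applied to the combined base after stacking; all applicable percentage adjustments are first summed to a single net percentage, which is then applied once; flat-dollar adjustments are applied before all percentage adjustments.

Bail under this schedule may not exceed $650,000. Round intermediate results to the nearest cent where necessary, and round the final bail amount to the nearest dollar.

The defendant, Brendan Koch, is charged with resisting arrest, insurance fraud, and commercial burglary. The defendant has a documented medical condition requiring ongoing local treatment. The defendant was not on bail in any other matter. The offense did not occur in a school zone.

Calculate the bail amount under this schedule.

Base amounts from the schedule: resisting arrest $5,650; insurance fraud $18,500; commercial burglary $124,100.
Stacking rule: sum of all bases. $5,650 + $18,500 + $124,100 = $148,250.
Documented medical condition requiring ongoing local treatment (−$9,000 flat): $148,250 − $9,000 = $139,250.
$139,250 is within the $650,000 maximum.

$139,250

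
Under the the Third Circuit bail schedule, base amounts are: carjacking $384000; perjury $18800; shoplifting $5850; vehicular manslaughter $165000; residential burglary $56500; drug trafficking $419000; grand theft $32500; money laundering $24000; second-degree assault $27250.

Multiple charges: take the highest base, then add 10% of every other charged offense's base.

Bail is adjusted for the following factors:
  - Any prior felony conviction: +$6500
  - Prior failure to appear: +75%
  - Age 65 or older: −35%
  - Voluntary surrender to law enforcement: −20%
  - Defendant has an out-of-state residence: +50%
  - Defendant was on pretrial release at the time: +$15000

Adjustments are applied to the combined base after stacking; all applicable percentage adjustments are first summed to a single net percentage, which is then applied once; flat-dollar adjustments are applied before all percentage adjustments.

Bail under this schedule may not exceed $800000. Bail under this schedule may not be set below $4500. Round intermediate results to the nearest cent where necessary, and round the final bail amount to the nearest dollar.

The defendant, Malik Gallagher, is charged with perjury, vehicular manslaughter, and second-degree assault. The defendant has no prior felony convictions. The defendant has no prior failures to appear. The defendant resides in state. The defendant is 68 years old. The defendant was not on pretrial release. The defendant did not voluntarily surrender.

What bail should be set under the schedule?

$110243

Base amounts from the schedule: perjury $18800; vehicular manslaughter $165000; second-degree assault $27250.
Stacking rule: highest base plus 10% of each additional charge. Highest is vehicular manslaughter at $165000. Additional: $18800 × 10% = $1880; $27250 × 10% = $2725. Combined base = $165000 + $4605 = $169605.
Age 65 or older (−35%): $169605 × 0.65 = $110243.25.
$110243.25 is within the $800000 maximum.
$110243.25 is at or above the $4500 minimum.
Rounded to the nearest dollar: $110243.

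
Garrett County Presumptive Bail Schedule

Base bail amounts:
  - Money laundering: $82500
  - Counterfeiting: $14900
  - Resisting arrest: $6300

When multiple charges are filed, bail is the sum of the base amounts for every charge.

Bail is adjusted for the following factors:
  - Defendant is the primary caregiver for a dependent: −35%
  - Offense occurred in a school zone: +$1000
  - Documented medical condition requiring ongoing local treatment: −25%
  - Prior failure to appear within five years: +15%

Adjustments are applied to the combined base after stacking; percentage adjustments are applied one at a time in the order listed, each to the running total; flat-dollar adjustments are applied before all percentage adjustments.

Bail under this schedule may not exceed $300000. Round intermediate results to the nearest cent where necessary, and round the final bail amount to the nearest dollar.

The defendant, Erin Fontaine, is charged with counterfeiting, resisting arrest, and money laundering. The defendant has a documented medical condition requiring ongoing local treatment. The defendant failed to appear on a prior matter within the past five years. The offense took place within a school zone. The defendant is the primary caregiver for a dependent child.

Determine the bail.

$58697

Base amounts from the schedule: counterfeiting $14900; resisting arrest $6300; money laundering $82500.
Stacking rule: sum of all bases. $14900 + $6300 + $82500 = $103700.
Offense occurred in a school zone (+$1000 flat): $103700 + $1000 = $104700.
Defendant is the primary caregiver for a dependent (−35%): $104700 × 0.65 = $68055.
Documented medical condition requiring ongoing local treatment (−25%): $68055 × 0.75 = $51041.25.
Prior failure to appear within five years (+15%): $51041.25 × 1.15 = $58697.44.
$58697.44 is within the $300000 maximum.
Rounded to the nearest dollar: $58697.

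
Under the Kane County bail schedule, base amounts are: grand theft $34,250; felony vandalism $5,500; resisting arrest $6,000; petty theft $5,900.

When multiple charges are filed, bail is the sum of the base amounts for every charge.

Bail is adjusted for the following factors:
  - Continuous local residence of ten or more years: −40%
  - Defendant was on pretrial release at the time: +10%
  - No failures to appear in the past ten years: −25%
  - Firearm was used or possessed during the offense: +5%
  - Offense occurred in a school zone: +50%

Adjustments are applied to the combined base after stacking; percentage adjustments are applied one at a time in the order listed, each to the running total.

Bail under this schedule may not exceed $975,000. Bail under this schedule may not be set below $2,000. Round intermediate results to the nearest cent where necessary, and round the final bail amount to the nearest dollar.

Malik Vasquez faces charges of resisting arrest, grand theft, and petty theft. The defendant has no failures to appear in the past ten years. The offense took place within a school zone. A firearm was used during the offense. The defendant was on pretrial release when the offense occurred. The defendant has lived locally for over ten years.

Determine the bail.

$35,980

Base amounts from the schedule: resisting arrest $6,000; grand theft $34,250; petty theft $5,900.
Stacking rule: sum of all bases. $6,000 + $34,250 + $5,900 = $46,150.
Continuous local residence of ten or more years (−40%): $46,150 × 0.6 = $27,690.
Defendant was on pretrial release at the time (+10%): $27,690 × 1.1 = $30,459.
No failures to appear in the past ten years (−25%): $30,459 × 0.75 = $22,844.25.
Firearm was used or possessed during the offense (+5%): $22,844.25 × 1.05 = $23,986.46.
Offense occurred in a school zone (+50%): $23,986.46 × 1.5 = $35,979.69.
$35,979.69 is within the $975,000 maximum.
$35,979.69 is at or above the $2,000 minimum.
Rounded to the nearest dollar: $35,980.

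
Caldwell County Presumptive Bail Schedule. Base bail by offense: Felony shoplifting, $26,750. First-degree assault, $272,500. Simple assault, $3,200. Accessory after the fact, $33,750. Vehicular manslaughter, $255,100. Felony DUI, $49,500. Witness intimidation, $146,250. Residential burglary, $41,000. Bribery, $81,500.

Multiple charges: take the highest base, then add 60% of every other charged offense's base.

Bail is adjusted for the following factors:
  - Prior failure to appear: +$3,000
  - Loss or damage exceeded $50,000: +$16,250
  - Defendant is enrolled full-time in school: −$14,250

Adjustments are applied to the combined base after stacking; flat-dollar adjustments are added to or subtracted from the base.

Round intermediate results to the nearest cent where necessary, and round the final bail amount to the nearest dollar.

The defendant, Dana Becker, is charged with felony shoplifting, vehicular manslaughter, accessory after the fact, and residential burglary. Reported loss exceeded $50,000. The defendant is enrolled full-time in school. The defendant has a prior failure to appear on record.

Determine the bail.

Base amounts from the schedule: felony shoplifting $26,750; vehicular manslaughter $255,100; accessory after the fact $33,750; residential burglary $41,000.
Stacking rule: highest base plus 60% of each additional charge. Highest is vehicular manslaughter at $255,100. Additional: $26,750 × 60% = $16,050; $33,750 × 60% = $20,250; $41,000 × 60% = $24,600. Combined base = $255,100 + $60,900 = $316,000.
Prior failure to appear (+$3,000 flat): $316,000 + $3,000 = $319,000.
Loss or damage exceeded $50,000 (+$16,250 flat): $319,000 + $16,250 = $335,250.
Defendant is enrolled full-time in school (−$14,250 flat): $335,250 − $14,250 = $321,000.

$321,000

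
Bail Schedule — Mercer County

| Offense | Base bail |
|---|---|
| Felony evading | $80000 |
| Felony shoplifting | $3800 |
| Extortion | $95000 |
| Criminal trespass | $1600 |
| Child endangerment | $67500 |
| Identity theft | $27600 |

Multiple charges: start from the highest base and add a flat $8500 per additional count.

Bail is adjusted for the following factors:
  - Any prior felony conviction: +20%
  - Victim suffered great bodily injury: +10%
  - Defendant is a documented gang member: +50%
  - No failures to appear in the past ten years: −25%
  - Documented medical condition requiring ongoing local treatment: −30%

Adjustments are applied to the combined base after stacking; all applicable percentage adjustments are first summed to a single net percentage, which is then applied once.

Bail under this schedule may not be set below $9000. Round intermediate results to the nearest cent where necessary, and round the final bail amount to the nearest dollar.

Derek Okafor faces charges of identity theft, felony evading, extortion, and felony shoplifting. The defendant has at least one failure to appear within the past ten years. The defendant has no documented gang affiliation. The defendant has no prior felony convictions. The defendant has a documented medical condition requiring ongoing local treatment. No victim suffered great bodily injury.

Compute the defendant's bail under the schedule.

$84350

Base amounts from the schedule: identity theft $27600; felony evading $80000; extortion $95000; felony shoplifting $3800.
Stacking rule: highest base plus $8500 per additional charge. Highest is extortion at $95000; 3 additional charges → +$25500. Combined base = $120500.
Documented medical condition requiring ongoing local treatment (−30%): $120500 × 0.7 = $84350.
$84350 is at or above the $9000 minimum.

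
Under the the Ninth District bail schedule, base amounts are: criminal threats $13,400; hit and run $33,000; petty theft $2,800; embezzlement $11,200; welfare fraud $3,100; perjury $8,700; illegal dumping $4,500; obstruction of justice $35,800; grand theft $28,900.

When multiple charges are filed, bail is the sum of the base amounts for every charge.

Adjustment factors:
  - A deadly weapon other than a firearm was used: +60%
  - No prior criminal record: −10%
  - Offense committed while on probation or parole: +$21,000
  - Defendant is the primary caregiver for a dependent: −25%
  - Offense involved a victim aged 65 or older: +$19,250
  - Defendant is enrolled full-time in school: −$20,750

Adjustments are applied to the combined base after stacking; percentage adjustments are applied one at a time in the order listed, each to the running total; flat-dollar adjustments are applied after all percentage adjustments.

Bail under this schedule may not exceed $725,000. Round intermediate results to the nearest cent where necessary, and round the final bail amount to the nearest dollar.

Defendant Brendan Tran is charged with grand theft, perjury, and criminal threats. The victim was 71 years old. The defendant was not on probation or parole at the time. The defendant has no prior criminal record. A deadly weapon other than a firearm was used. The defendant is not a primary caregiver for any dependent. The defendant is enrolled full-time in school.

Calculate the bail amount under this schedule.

$71,940

Base amounts from the schedule: grand theft $28,900; perjury $8,700; criminal threats $13,400.
Stacking rule: sum of all bases. $28,900 + $8,700 + $13,400 = $51,000.
A deadly weapon other than a firearm was used (+60%): $51,000 × 1.6 = $81,600.
No prior criminal record (−10%): $81,600 × 0.9 = $73,440.
Offense involved a victim aged 65 or older (+$19,250 flat): $73,440 + $19,250 = $92,690.
Defendant is enrolled full-time in school (−$20,750 flat): $92,690 − $20,750 = $71,940.
$71,940 is within the $725,000 maximum.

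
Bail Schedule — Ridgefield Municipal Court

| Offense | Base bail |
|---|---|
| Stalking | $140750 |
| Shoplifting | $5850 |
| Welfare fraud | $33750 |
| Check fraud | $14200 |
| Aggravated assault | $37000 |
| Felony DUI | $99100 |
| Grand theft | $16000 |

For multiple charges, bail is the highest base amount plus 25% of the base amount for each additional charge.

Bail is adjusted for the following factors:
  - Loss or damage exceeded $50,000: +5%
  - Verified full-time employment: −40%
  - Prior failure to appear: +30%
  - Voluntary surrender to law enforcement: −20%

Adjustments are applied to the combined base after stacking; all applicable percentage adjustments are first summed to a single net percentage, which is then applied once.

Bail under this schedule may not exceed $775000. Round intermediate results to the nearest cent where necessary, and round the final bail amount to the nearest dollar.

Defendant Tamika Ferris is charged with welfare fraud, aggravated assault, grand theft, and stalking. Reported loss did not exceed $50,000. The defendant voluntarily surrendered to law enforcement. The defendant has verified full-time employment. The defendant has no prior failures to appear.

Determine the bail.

Base amounts from the schedule: welfare fraud $33750; aggravated assault $37000; grand theft $16000; stalking $140750.
Stacking rule: highest base plus 25% of each additional charge. Highest is stalking at $140750. Additional: $33750 × 25% = $8437.50; $37000 × 25% = $9250; $16000 × 25% = $4000. Combined base = $140750 + $21687.50 = $162437.50.
Net percentage adjustment: −40% −20% = −60%. $162437.50 × 0.4 = $64975.
$64975 is within the $775000 maximum.

$64975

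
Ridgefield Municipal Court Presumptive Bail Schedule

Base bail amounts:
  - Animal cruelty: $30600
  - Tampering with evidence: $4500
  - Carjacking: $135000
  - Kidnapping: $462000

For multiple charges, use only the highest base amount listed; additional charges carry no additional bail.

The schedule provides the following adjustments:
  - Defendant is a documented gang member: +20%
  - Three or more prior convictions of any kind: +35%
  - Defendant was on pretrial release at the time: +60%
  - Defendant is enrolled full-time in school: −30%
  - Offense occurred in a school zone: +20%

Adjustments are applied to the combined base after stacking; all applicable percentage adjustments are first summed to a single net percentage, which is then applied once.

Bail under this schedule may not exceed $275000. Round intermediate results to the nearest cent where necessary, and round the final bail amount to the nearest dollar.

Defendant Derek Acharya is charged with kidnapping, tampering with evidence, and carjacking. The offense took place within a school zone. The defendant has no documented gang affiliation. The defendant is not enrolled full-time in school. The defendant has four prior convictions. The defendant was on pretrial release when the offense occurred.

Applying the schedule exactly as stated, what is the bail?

$275000

Base amounts from the schedule: kidnapping $462000; tampering with evidence $4500; carjacking $135000.
Stacking rule: use the highest base only. Highest is kidnapping at $462000. Combined base = $462000.
Net percentage adjustment: +35% +60% +20% = +115%. $462000 × 2.15 = $993300.
Result $993300 exceeds the maximum of $275000; bail is capped at $275000.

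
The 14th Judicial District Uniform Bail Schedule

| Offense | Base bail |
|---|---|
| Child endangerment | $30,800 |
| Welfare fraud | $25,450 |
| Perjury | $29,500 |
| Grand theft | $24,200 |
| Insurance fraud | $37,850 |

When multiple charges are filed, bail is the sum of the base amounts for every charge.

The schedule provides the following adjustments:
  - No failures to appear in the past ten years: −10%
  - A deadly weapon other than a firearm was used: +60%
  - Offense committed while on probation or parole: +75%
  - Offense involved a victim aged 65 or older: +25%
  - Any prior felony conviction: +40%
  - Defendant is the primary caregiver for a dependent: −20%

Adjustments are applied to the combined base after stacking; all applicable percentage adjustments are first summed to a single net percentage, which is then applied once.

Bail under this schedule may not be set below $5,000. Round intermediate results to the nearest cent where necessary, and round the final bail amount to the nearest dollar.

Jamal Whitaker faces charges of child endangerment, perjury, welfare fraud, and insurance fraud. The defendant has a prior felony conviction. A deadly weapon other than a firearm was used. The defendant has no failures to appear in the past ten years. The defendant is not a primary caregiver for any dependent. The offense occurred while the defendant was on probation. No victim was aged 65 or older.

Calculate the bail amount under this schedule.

$327,540

Base amounts from the schedule: child endangerment $30,800; perjury $29,500; welfare fraud $25,450; insurance fraud $37,850.
Stacking rule: sum of all bases. $30,800 + $29,500 + $25,450 + $37,850 = $123,600.
Net percentage adjustment: −10% +60% +75% +40% = +165%. $123,600 × 2.65 = $327,540.
$327,540 is at or above the $5,000 minimum.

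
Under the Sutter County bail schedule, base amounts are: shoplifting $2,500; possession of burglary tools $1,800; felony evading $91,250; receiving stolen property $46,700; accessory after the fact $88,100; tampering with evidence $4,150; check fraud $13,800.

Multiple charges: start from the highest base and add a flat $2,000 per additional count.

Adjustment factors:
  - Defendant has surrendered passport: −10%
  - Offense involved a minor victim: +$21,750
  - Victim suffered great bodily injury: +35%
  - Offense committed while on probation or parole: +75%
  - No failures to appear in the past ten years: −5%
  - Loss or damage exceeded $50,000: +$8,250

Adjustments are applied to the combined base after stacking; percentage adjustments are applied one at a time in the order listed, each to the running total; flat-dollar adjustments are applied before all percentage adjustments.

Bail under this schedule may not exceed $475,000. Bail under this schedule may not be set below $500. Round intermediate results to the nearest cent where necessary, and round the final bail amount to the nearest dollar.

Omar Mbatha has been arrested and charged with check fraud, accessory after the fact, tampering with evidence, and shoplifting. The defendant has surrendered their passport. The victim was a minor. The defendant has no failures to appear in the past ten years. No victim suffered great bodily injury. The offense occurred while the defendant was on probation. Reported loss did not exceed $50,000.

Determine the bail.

Base amounts from the schedule: check fraud $13,800; accessory after the fact $88,100; tampering with evidence $4,150; shoplifting $2,500.
Stacking rule: highest base plus $2,000 per additional charge. Highest is accessory after the fact at $88,100; 3 additional charges → +$6,000. Combined base = $94,100.
Offense involved a minor victim (+$21,750 flat): $94,100 + $21,750 = $115,850.
Defendant has surrendered passport (−10%): $115,850 × 0.9 = $104,265.
Offense committed while on probation or parole (+75%): $104,265 × 1.75 = $182,463.75.
No failures to appear in the past ten years (−5%): $182,463.75 × 0.95 = $173,340.56.
$173,340.56 is within the $475,000 maximum.
$173,340.56 is at or above the $500 minimum.
Rounded to the nearest dollar: $173,341.

$173,341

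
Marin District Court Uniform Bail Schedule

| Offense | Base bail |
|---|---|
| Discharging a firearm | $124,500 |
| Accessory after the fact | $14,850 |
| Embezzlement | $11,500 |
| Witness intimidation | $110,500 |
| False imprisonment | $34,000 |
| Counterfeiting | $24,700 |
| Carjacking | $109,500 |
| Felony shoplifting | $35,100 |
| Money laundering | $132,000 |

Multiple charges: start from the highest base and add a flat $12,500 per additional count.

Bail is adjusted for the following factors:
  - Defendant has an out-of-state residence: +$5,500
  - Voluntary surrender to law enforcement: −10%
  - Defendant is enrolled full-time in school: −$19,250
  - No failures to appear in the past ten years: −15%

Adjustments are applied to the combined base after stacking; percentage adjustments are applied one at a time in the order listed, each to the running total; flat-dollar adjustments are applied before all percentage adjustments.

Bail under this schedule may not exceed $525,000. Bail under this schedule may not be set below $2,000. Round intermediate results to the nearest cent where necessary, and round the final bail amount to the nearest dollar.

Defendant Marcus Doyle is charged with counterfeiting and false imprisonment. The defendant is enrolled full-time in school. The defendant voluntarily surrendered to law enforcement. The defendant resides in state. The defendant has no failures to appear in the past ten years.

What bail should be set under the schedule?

$20,846

Base amounts from the schedule: counterfeiting $24,700; false imprisonment $34,000.
Stacking rule: highest base plus $12,500 per additional charge. Highest is false imprisonment at $34,000; 1 additional charge → +$12,500. Combined base = $46,500.
Defendant is enrolled full-time in school (−$19,250 flat): $46,500 − $19,250 = $27,250.
Voluntary surrender to law enforcement (−10%): $27,250 × 0.9 = $24,525.
No failures to appear in the past ten years (−15%): $24,525 × 0.85 = $20,846.25.
$20,846.25 is within the $525,000 maximum.
$20,846.25 is at or above the $2,000 minimum.
Rounded to the nearest dollar: $20,846.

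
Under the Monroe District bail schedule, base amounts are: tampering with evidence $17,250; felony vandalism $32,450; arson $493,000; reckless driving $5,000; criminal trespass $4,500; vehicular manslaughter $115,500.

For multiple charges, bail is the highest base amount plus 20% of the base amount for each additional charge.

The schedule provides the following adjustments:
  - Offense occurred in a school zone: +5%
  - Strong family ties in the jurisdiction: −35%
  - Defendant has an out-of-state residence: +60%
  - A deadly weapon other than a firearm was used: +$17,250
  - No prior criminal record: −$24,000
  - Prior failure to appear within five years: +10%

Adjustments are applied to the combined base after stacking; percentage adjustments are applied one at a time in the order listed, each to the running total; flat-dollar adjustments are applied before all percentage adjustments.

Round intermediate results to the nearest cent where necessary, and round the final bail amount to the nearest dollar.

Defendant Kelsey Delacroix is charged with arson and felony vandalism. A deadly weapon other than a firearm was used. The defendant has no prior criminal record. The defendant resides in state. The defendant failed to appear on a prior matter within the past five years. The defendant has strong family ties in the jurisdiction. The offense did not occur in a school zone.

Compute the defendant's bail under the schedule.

Base amounts from the schedule: arson $493,000; felony vandalism $32,450.
Stacking rule: highest base plus 20% of each additional charge. Highest is arson at $493,000. Additional: $32,450 × 20% = $6,490. Combined base = $493,000 + $6,490 = $499,490.
A deadly weapon other than a firearm was used (+$17,250 flat): $499,490 + $17,250 = $516,740.
No prior criminal record (−$24,000 flat): $516,740 − $24,000 = $492,740.
Strong family ties in the jurisdiction (−35%): $492,740 × 0.65 = $320,281.
Prior failure to appear within five years (+10%): $320,281 × 1.1 = $352,309.10.
Rounded to the nearest dollar: $352,309.

$352,309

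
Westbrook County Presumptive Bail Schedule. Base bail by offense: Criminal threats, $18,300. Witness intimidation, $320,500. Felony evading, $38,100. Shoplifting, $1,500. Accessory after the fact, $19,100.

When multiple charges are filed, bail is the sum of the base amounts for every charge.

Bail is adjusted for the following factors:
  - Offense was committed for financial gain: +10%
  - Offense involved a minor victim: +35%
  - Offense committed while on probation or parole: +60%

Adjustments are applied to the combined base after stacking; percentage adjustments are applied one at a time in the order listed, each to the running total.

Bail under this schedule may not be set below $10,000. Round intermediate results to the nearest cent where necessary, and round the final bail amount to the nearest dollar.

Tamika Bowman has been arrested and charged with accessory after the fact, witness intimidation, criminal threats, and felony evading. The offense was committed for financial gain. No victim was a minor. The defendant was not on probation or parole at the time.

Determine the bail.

Base amounts from the schedule: accessory after the fact $19,100; witness intimidation $320,500; criminal threats $18,300; felony evading $38,100.
Stacking rule: sum of all bases. $19,100 + $320,500 + $18,300 + $38,100 = $396,000.
Offense was committed for financial gain (+10%): $396,000 × 1.1 = $435,600.
$435,600 is at or above the $10,000 minimum.

$435,600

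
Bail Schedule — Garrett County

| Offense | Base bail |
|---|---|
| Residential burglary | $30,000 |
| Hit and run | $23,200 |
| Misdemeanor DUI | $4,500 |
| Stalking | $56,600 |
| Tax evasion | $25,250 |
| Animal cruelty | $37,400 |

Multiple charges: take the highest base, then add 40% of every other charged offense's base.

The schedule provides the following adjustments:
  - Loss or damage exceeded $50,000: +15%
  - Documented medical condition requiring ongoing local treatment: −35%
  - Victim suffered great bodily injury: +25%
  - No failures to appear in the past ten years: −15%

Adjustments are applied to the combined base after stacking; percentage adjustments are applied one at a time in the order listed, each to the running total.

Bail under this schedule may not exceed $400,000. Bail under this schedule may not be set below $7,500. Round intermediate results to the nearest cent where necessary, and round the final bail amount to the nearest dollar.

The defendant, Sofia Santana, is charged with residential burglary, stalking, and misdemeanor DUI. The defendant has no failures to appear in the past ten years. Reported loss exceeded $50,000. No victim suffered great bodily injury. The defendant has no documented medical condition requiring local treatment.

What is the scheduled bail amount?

$68,816

Base amounts from the schedule: residential burglary $30,000; stalking $56,600; misdemeanor DUI $4,500.
Stacking rule: highest base plus 40% of each additional charge. Highest is stalking at $56,600. Additional: $30,000 × 40% = $12,000; $4,500 × 40% = $1,800. Combined base = $56,600 + $13,800 = $70,400.
Loss or damage exceeded $50,000 (+15%): $70,400 × 1.15 = $80,960.
No failures to appear in the past ten years (−15%): $80,960 × 0.85 = $68,816.
$68,816 is within the $400,000 maximum.
$68,816 is at or above the $7,500 minimum.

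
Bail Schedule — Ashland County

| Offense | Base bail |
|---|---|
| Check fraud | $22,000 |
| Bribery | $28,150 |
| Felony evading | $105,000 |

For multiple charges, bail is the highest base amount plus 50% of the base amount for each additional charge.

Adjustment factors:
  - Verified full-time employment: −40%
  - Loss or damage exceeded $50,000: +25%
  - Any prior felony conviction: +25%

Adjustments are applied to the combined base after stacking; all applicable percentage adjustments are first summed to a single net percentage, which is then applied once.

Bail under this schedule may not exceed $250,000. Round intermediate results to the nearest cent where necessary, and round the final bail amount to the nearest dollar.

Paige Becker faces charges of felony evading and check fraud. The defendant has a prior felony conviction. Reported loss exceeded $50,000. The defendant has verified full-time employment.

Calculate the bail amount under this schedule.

Base amounts from the schedule: felony evading $105,000; check fraud $22,000.
Stacking rule: highest base plus 50% of each additional charge. Highest is felony evading at $105,000. Additional: $22,000 × 50% = $11,000. Combined base = $105,000 + $11,000 = $116,000.
Net percentage adjustment: −40% +25% +25% = +10%. $116,000 × 1.1 = $127,600.
$127,600 is within the $250,000 maximum.

$127,600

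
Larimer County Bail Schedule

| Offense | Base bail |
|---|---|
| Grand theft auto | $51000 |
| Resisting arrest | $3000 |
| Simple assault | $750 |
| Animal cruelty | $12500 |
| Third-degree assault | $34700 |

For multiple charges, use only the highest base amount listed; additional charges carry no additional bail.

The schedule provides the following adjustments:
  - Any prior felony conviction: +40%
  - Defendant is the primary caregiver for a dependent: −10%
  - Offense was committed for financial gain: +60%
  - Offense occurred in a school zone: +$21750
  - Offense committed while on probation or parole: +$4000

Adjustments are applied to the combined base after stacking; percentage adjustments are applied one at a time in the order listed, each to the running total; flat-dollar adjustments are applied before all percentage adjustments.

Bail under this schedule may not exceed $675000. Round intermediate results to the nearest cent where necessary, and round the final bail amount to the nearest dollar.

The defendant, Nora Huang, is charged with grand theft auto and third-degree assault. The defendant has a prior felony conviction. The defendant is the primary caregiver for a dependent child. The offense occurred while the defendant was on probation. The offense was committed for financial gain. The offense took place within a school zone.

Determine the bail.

Base amounts from the schedule: grand theft auto $51000; third-degree assault $34700.
Stacking rule: use the highest base only. Highest is grand theft auto at $51000. Combined base = $51000.
Offense occurred in a school zone (+$21750 flat): $51000 + $21750 = $72750.
Offense committed while on probation or parole (+$4000 flat): $72750 + $4000 = $76750.
Any prior felony conviction (+40%): $76750 × 1.4 = $107450.
Defendant is the primary caregiver for a dependent (−10%): $107450 × 0.9 = $96705.
Offense was committed for financial gain (+60%): $96705 × 1.6 = $154728.
$154728 is within the $675000 maximum.

$154728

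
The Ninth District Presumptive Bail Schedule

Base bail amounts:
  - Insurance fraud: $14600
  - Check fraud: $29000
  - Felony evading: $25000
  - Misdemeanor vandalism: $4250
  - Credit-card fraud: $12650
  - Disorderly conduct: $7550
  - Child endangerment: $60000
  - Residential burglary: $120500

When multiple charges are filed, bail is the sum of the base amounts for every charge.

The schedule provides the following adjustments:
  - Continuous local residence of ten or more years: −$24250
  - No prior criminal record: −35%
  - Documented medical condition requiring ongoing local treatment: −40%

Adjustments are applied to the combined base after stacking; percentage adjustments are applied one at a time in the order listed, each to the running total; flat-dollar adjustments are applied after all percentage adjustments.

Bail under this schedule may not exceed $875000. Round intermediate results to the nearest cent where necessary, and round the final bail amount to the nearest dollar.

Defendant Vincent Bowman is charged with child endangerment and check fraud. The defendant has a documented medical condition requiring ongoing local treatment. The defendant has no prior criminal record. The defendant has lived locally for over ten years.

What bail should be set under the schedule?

Base amounts from the schedule: child endangerment $60000; check fraud $29000.
Stacking rule: sum of all bases. $60000 + $29000 = $89000.
No prior criminal record (−35%): $89000 × 0.65 = $57850.
Documented medical condition requiring ongoing local treatment (−40%): $57850 × 0.6 = $34710.
Continuous local residence of ten or more years (−$24250 flat): $34710 − $24250 = $10460.
$10460 is within the $875000 maximum.

$10460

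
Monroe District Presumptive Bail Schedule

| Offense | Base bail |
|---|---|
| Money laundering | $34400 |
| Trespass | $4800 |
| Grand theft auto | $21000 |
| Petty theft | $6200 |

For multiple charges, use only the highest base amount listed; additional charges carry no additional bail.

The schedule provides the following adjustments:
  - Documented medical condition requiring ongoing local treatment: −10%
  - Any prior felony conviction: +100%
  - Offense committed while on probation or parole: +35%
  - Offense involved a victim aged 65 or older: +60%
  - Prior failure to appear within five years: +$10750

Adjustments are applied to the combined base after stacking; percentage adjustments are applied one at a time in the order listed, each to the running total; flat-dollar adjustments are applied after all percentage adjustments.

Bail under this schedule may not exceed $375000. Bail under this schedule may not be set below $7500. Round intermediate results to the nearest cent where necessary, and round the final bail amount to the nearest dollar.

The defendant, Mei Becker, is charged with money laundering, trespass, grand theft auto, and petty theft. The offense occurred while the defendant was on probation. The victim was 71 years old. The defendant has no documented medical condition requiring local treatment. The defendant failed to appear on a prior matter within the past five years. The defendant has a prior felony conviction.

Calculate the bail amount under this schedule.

$159358

Base amounts from the schedule: money laundering $34400; trespass $4800; grand theft auto $21000; petty theft $6200.
Stacking rule: use the highest base only. Highest is money laundering at $34400. Combined base = $34400.
Any prior felony conviction (+100%): $34400 × 2 = $68800.
Offense committed while on probation or parole (+35%): $68800 × 1.35 = $92880.
Offense involved a victim aged 65 or older (+60%): $92880 × 1.6 = $148608.
Prior failure to appear within five years (+$10750 flat): $148608 + $10750 = $159358.
$159358 is within the $375000 maximum.
$159358 is at or above the $7500 minimum.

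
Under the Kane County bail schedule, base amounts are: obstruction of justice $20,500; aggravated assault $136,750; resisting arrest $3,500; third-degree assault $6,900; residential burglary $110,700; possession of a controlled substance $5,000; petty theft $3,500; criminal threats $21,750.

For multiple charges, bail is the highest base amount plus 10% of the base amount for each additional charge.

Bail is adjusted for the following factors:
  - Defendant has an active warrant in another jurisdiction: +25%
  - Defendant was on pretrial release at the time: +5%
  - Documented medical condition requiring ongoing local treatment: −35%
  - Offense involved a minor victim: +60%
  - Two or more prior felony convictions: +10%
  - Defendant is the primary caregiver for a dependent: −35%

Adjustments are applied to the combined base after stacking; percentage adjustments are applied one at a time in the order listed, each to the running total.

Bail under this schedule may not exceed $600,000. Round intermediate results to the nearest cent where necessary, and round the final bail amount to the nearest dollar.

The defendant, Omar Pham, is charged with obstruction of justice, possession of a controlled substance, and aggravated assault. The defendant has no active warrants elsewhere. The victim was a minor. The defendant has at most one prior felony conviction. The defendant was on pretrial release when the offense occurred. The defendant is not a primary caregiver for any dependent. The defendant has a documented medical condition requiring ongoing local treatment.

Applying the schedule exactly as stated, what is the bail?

$152,116

Base amounts from the schedule: obstruction of justice $20,500; possession of a controlled substance $5,000; aggravated assault $136,750.
Stacking rule: highest base plus 10% of each additional charge. Highest is aggravated assault at $136,750. Additional: $20,500 × 10% = $2,050; $5,000 × 10% = $500. Combined base = $136,750 + $2,550 = $139,300.
Defendant was on pretrial release at the time (+5%): $139,300 × 1.05 = $146,265.
Documented medical condition requiring ongoing local treatment (−35%): $146,265 × 0.65 = $95,072.25.
Offense involved a minor victim (+60%): $95,072.25 × 1.6 = $152,115.60.
$152,115.60 is within the $600,000 maximum.
Rounded to the nearest dollar: $152,116.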